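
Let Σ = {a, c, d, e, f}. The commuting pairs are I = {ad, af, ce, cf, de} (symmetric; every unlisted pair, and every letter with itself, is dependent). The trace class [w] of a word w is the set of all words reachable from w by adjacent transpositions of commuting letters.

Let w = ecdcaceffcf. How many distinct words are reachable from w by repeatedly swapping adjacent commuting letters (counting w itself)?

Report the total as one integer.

drop 0:e onto floor
drop 1:c onto floor
drop 2:d onto {1:c}
drop 3:c onto {2:d}
drop 4:a onto {0:e, 3:c}
drop 5:c onto {4:a}
drop 6:e onto {4:a}
drop 7:f onto {6:e}
drop 8:f onto {7:f}
drop 9:c onto {5:c}
drop 10:f onto {8:f}
ground layer = {0:e, 1:c}
drop-orders for the pieces not yet dropped (sum over which currently-grounded one goes next):
  1 to go: {9} 1  {10} 1
  2 to go: {5,9} 1  {8,10} 1  {9,10} 2
  3 to go: {5,9,10} 3  {7,8,10} 1  {8,9,10} 3
  4 to go: {5,8,9,10} 6  {6,7,8,10} 1  {7,8,9,10} 4
  5 to go: {5,7,8,9,10} 10  {6,7,8,9,10} 5
  6 to go: {5,6,7,8,9,10} 15
  7 to go: {4,5,6,7,8,9,10} 15
  8 to go: {0,4,5,6,7,8,9,10} 15  {3,4,5,6,7,8,9,10} 15
  9 to go: {0,3,4,5,6,7,8,9,10} 30  {2,3,4,5,6,7,8,9,10} 15
  if 0:e drops first: 15 orders
  if 1:c drops first: 45 orders
heap linearizations: 60

60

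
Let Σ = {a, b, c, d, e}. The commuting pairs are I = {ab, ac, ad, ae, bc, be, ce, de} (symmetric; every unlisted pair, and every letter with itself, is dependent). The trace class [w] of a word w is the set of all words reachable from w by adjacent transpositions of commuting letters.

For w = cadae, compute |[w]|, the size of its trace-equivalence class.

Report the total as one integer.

drop 0:c onto floor
drop 1:a onto floor
drop 2:d onto {0:c}
drop 3:a onto {1:a}
drop 4:e onto floor
ground layer = {0:c, 1:a, 4:e}
drop-orders for the pieces not yet dropped (sum over which currently-grounded one goes next):
  1 to go: {2} 1  {3} 1  {4} 1
  2 to go: {0,2} 1  {1,3} 1  {2,3} 2  {2,4} 2  {3,4} 2
  3 to go: {0,2,3} 3  {0,2,4} 3  {1,2,3} 3  {1,3,4} 3  {2,3,4} 6
  if 0:c drops first: 12 orders
  if 1:a drops first: 12 orders
  if 4:e drops first: 6 orders
heap linearizations: 30

30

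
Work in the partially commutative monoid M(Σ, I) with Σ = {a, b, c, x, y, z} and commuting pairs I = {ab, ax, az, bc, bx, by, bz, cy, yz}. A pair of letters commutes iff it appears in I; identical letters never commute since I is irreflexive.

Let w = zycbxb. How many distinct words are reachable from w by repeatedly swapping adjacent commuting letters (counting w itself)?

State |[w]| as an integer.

45

#0=z has no predecessor
#1=y has no predecessor
#2=c depends on [0:z]
#3=b has no predecessor
#4=x depends on [1:y, 2:c]
#5=b depends on [3:b]
sources: [0:z, 1:y, 3:b]
N(rest) = Σ N(rest − s) over sources s of rest; N(one piece) = 1:
  size 1 → [4]=1  [5]=1
  size 2 → [1,4]=1  [2,4]=1  [3,5]=1  [4,5]=2
  size 3 → [0,2,4]=1  [1,2,4]=2  [1,4,5]=3  [2,4,5]=3  [3,4,5]=3
  size 4 → [0,1,2,4]=3  [0,2,4,5]=4  [1,2,4,5]=8  [1,3,4,5]=6  [2,3,4,5]=6
  first=0(z) contributes 20
  first=1(y) contributes 10
  first=3(b) contributes 15
|[w]| = 45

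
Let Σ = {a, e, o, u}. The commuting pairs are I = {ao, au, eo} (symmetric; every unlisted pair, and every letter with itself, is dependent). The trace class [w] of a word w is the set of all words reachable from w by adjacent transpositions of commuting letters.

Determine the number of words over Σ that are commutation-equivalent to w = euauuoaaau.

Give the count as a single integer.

126

0(e) covers ∅
1(u) covers 0:e
2(a) covers 0:e
3(u) covers 1:u
4(u) covers 3:u
5(o) covers 4:u
6(a) covers 2:a
7(a) covers 6:a
8(a) covers 7:a
9(u) covers 5:o
floor of heap: 0:e
completions by unplaced set U, small U first (add the entries for U minus each lowest piece of U):
  |U|=1: {8}:1  {9}:1
  |U|=2: {5,9}:1  {7,8}:1  {8,9}:2
  |U|=3: {4,5,9}:1  {5,8,9}:3  {6,7,8}:1  {7,8,9}:3
  |U|=4: {2,6,7,8}:1  {3,4,5,9}:1  {4,5,8,9}:4  {5,7,8,9}:6  {6,7,8,9}:4
  |U|=5: {1,3,4,5,9}:1  {2,6,7,8,9}:5  {3,4,5,8,9}:5  {4,5,7,8,9}:10  {5,6,7,8,9}:10
  |U|=6: {1,3,4,5,8,9}:6  {2,5,6,7,8,9}:15  {3,4,5,7,8,9}:15  {4,5,6,7,8,9}:20
  |U|=7: {1,3,4,5,7,8,9}:21  {2,4,5,6,7,8,9}:35  {3,4,5,6,7,8,9}:35
  |U|=8: {1,3,4,5,6,7,8,9}:56  {2,3,4,5,6,7,8,9}:70
  start at 0(e): 126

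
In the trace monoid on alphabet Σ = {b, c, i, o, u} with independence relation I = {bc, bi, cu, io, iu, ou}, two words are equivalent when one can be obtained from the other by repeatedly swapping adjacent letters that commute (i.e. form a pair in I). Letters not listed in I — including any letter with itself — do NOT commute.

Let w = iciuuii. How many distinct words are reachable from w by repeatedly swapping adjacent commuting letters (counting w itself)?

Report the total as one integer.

21

piece 0:i — minimal
piece 1:c rests on {0:i}
piece 2:i rests on {1:c}
piece 3:u — minimal
piece 4:u rests on {3:u}
piece 5:i rests on {2:i}
piece 6:i rests on {5:i}
minimal pieces: {0:i, 3:u}
ways to finish when only these pieces remain (= sum over removing one remaining piece with nothing left below it):
  1 left: {4}→1  {6}→1
  2 left: {3,4}→1  {4,6}→2  {5,6}→1
  3 left: {2,5,6}→1  {3,4,6}→3  {4,5,6}→3
  4 left: {1,2,5,6}→1  {2,4,5,6}→4  {3,4,5,6}→6
  5 left: {0,1,2,5,6}→1  {1,2,4,5,6}→5  {2,3,4,5,6}→10
  placing 0:i first → 15 extensions
  placing 3:u first → 6 extensions
total linear extensions = 21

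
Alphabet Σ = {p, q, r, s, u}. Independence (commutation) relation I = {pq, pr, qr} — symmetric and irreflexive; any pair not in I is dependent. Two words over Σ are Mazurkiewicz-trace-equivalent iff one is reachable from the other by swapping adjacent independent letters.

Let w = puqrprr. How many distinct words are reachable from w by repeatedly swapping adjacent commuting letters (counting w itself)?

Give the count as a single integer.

20

drop 0:p onto floor
drop 1:u onto {0:p}
drop 2:q onto {1:u}
drop 3:r onto {1:u}
drop 4:p onto {1:u}
drop 5:r onto {3:r}
drop 6:r onto {5:r}
ground layer = {0:p}
drop-orders for the pieces not yet dropped (sum over which currently-grounded one goes next):
  1 to go: {2} 1  {4} 1  {6} 1
  2 to go: {2,4} 2  {2,6} 2  {4,6} 2  {5,6} 1
  3 to go: {2,4,6} 6  {2,5,6} 3  {3,5,6} 1  {4,5,6} 3
  4 to go: {2,3,5,6} 4  {2,4,5,6} 12  {3,4,5,6} 4
  5 to go: {2,3,4,5,6} 20
  if 0:p drops first: 20 orders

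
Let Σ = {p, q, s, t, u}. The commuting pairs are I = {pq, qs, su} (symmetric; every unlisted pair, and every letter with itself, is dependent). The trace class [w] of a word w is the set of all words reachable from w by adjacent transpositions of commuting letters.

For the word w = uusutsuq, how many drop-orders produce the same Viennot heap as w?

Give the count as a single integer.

piece 0:u — minimal
piece 1:u rests on {0:u}
piece 2:s — minimal
piece 3:u rests on {1:u}
piece 4:t rests on {2:s, 3:u}
piece 5:s rests on {4:t}
piece 6:u rests on {4:t}
piece 7:q rests on {6:u}
minimal pieces: {0:u, 2:s}
ways to finish when only these pieces remain (= sum over removing one remaining piece with nothing left below it):
  1 left: {5}→1  {7}→1
  2 left: {5,7}→2  {6,7}→1
  3 left: {5,6,7}→3
  4 left: {4,5,6,7}→3
  5 left: {2,4,5,6,7}→3  {3,4,5,6,7}→3
  6 left: {1,3,4,5,6,7}→3  {2,3,4,5,6,7}→6
  placing 0:u first → 9 extensions
  placing 2:s first → 3 extensions
total linear extensions = 12

12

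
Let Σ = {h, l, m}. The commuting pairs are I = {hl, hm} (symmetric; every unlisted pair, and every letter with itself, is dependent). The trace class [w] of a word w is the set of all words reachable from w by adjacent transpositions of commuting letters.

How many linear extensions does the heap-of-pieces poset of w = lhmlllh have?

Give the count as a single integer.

0(l) covers ∅
1(h) covers ∅
2(m) covers 0:l
3(l) covers 2:m
4(l) covers 3:l
5(l) covers 4:l
6(h) covers 1:h
floor of heap: 0:l, 1:h
completions by unplaced set U, small U first (add the entries for U minus each lowest piece of U):
  |U|=1: {5}:1  {6}:1
  |U|=2: {1,6}:1  {4,5}:1  {5,6}:2
  |U|=3: {1,5,6}:3  {3,4,5}:1  {4,5,6}:3
  |U|=4: {1,4,5,6}:6  {2,3,4,5}:1  {3,4,5,6}:4
  |U|=5: {0,2,3,4,5}:1  {1,3,4,5,6}:10  {2,3,4,5,6}:5
  start at 0(l): 15
  start at 1(h): 6
sum over floor = 21

21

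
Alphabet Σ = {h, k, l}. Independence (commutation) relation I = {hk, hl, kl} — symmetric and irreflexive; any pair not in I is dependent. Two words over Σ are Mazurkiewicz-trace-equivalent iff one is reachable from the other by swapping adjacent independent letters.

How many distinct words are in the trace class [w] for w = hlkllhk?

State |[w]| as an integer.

piece 0:h — minimal
piece 1:l — minimal
piece 2:k — minimal
piece 3:l rests on {1:l}
piece 4:l rests on {3:l}
piece 5:h rests on {0:h}
piece 6:k rests on {2:k}
minimal pieces: {0:h, 1:l, 2:k}
ways to finish when only these pieces remain (= sum over removing one remaining piece with nothing left below it):
  1 left: {4}→1  {5}→1  {6}→1
  2 left: {0,5}→1  {2,6}→1  {3,4}→1  {4,5}→2  {4,6}→2  {5,6}→2
  3 left: {0,4,5}→3  {0,5,6}→3  {1,3,4}→1  {2,4,6}→3  {2,5,6}→3  {3,4,5}→3  {3,4,6}→3  {4,5,6}→6
  4 left: {0,2,5,6}→6  {0,3,4,5}→6  {0,4,5,6}→12  {1,3,4,5}→4  {1,3,4,6}→4  {2,3,4,6}→6  {2,4,5,6}→12  {3,4,5,6}→12
  5 left: {0,1,3,4,5}→10  {0,2,4,5,6}→30  {0,3,4,5,6}→30  {1,2,3,4,6}→10  {1,3,4,5,6}→20  {2,3,4,5,6}→30
  placing 0:h first → 60 extensions
  placing 1:l first → 90 extensions
  placing 2:k first → 60 extensions
total linear extensions = 210

210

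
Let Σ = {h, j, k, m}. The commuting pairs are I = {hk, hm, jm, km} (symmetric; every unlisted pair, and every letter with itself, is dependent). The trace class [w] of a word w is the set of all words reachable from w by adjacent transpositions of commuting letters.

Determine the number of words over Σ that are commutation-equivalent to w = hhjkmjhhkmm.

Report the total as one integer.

495

piece 0:h — minimal
piece 1:h rests on {0:h}
piece 2:j rests on {1:h}
piece 3:k rests on {2:j}
piece 4:m — minimal
piece 5:j rests on {3:k}
piece 6:h rests on {5:j}
piece 7:h rests on {6:h}
piece 8:k rests on {5:j}
piece 9:m rests on {4:m}
piece 10:m rests on {9:m}
minimal pieces: {0:h, 4:m}
ways to finish when only these pieces remain (= sum over removing one remaining piece with nothing left below it):
  1 left: {7}→1  {8}→1  {10}→1
  2 left: {6,7}→1  {7,8}→2  {7,10}→2  {8,10}→2  {9,10}→1
  3 left: {4,9,10}→1  {6,7,8}→3  {6,7,10}→3  {7,8,10}→6  {7,9,10}→3  {8,9,10}→3
  4 left: {4,7,9,10}→4  {4,8,9,10}→4  {5,6,7,8}→3  {6,7,8,10}→12  {6,7,9,10}→6  {7,8,9,10}→12
  5 left: {3,5,6,7,8}→3  {4,6,7,9,10}→10  {4,7,8,9,10}→20  {5,6,7,8,10}→15  {6,7,8,9,10}→30
  6 left: {2,3,5,6,7,8}→3  {3,5,6,7,8,10}→18  {4,6,7,8,9,10}→60  {5,6,7,8,9,10}→45
  7 left: {1,2,3,5,6,7,8}→3  {2,3,5,6,7,8,10}→21  {3,5,6,7,8,9,10}→63  {4,5,6,7,8,9,10}→105
  8 left: {0,1,2,3,5,6,7,8}→3  {1,2,3,5,6,7,8,10}→24  {2,3,5,6,7,8,9,10}→84  {3,4,5,6,7,8,9,10}→168
  9 left: {0,1,2,3,5,6,7,8,10}→27  {1,2,3,5,6,7,8,9,10}→108  {2,3,4,5,6,7,8,9,10}→252
  placing 0:h first → 360 extensions
  placing 4:m first → 135 extensions
total linear extensions = 495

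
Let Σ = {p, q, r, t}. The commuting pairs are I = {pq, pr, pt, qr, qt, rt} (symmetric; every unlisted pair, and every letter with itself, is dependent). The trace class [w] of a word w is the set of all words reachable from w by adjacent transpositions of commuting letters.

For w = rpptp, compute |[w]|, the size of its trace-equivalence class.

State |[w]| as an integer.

0(r) covers ∅
1(p) covers ∅
2(p) covers 1:p
3(t) covers ∅
4(p) covers 2:p
floor of heap: 0:r, 1:p, 3:t
completions by unplaced set U, small U first (add the entries for U minus each lowest piece of U):
  |U|=1: {0}:1  {3}:1  {4}:1
  |U|=2: {0,3}:2  {0,4}:2  {2,4}:1  {3,4}:2
  |U|=3: {0,2,4}:3  {0,3,4}:6  {1,2,4}:1  {2,3,4}:3
  start at 0(r): 4
  start at 1(p): 12
  start at 3(t): 4
sum over floor = 20

20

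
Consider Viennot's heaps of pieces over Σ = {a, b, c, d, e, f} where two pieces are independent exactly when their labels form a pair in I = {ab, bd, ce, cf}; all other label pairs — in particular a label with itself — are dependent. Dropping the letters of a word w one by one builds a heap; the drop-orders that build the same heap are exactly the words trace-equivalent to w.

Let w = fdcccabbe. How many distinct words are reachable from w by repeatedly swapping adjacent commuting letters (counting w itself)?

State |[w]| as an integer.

drop 0:f onto floor
drop 1:d onto {0:f}
drop 2:c onto {1:d}
drop 3:c onto {2:c}
drop 4:c onto {3:c}
drop 5:a onto {4:c}
drop 6:b onto {4:c}
drop 7:b onto {6:b}
drop 8:e onto {5:a, 7:b}
ground layer = {0:f}
drop-orders for the pieces not yet dropped (sum over which currently-grounded one goes next):
  1 to go: {8} 1
  2 to go: {5,8} 1  {7,8} 1
  3 to go: {5,7,8} 2  {6,7,8} 1
  4 to go: {5,6,7,8} 3
  5 to go: {4,5,6,7,8} 3
  6 to go: {3,4,5,6,7,8} 3
  7 to go: {2,3,4,5,6,7,8} 3
  if 0:f drops first: 3 orders

3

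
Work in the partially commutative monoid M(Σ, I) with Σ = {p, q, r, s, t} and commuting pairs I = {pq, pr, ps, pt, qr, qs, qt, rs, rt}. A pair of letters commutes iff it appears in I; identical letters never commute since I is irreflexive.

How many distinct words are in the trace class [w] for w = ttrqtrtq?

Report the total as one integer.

420

piece 0:t — minimal
piece 1:t rests on {0:t}
piece 2:r — minimal
piece 3:q — minimal
piece 4:t rests on {1:t}
piece 5:r rests on {2:r}
piece 6:t rests on {4:t}
piece 7:q rests on {3:q}
minimal pieces: {0:t, 2:r, 3:q}
ways to finish when only these pieces remain (= sum over removing one remaining piece with nothing left below it):
  1 left: {5}→1  {6}→1  {7}→1
  2 left: {2,5}→1  {3,7}→1  {4,6}→1  {5,6}→2  {5,7}→2  {6,7}→2
  3 left: {1,4,6}→1  {2,5,6}→3  {2,5,7}→3  {3,5,7}→3  {3,6,7}→3  {4,5,6}→3  {4,6,7}→3  {5,6,7}→6
  4 left: {0,1,4,6}→1  {1,4,5,6}→4  {1,4,6,7}→4  {2,3,5,7}→6  {2,4,5,6}→6  {2,5,6,7}→12  {3,4,6,7}→6  {3,5,6,7}→12  {4,5,6,7}→12
  5 left: {0,1,4,5,6}→5  {0,1,4,6,7}→5  {1,2,4,5,6}→10  {1,3,4,6,7}→10  {1,4,5,6,7}→20  {2,3,5,6,7}→30  {2,4,5,6,7}→30  {3,4,5,6,7}→30
  6 left: {0,1,2,4,5,6}→15  {0,1,3,4,6,7}→15  {0,1,4,5,6,7}→30  {1,2,4,5,6,7}→60  {1,3,4,5,6,7}→60  {2,3,4,5,6,7}→90
  placing 0:t first → 210 extensions
  placing 2:r first → 105 extensions
  placing 3:q first → 105 extensions
total linear extensions = 420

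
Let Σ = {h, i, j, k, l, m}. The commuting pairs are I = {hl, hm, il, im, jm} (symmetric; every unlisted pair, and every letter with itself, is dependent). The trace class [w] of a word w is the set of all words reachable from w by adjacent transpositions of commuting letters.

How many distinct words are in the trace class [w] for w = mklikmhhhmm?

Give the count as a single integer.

40

0(m) covers ∅
1(k) covers 0:m
2(l) covers 1:k
3(i) covers 1:k
4(k) covers 2:l, 3:i
5(m) covers 4:k
6(h) covers 4:k
7(h) covers 6:h
8(h) covers 7:h
9(m) covers 5:m
10(m) covers 9:m
floor of heap: 0:m
completions by unplaced set U, small U first (add the entries for U minus each lowest piece of U):
  |U|=1: {8}:1  {10}:1
  |U|=2: {7,8}:1  {8,10}:2  {9,10}:1
  |U|=3: {5,9,10}:1  {6,7,8}:1  {7,8,10}:3  {8,9,10}:3
  |U|=4: {5,8,9,10}:4  {6,7,8,10}:4  {7,8,9,10}:6
  |U|=5: {5,7,8,9,10}:10  {6,7,8,9,10}:10
  |U|=6: {5,6,7,8,9,10}:20
  |U|=7: {4,5,6,7,8,9,10}:20
  |U|=8: {2,4,5,6,7,8,9,10}:20  {3,4,5,6,7,8,9,10}:20
  |U|=9: {2,3,4,5,6,7,8,9,10}:40
  start at 0(m): 40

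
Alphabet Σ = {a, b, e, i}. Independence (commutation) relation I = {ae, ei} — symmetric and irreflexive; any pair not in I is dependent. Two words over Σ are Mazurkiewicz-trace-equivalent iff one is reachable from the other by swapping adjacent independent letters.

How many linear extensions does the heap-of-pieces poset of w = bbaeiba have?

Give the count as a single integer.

piece 0:b — minimal
piece 1:b rests on {0:b}
piece 2:a rests on {1:b}
piece 3:e rests on {1:b}
piece 4:i rests on {2:a}
piece 5:b rests on {3:e, 4:i}
piece 6:a rests on {5:b}
minimal pieces: {0:b}
ways to finish when only these pieces remain (= sum over removing one remaining piece with nothing left below it):
  1 left: {6}→1
  2 left: {5,6}→1
  3 left: {3,5,6}→1  {4,5,6}→1
  4 left: {2,4,5,6}→1  {3,4,5,6}→2
  5 left: {2,3,4,5,6}→3
  placing 0:b first → 3 extensions

3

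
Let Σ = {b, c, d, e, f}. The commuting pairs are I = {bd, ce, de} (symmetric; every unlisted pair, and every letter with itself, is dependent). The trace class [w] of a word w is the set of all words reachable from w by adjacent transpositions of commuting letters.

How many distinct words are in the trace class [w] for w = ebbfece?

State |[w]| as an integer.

#0=e has no predecessor
#1=b depends on [0:e]
#2=b depends on [1:b]
#3=f depends on [2:b]
#4=e depends on [3:f]
#5=c depends on [3:f]
#6=e depends on [4:e]
sources: [0:e]
N(rest) = Σ N(rest − s) over sources s of rest; N(one piece) = 1:
  size 1 → [5]=1  [6]=1
  size 2 → [4,6]=1  [5,6]=2
  size 3 → [4,5,6]=3
  size 4 → [3,4,5,6]=3
  size 5 → [2,3,4,5,6]=3
  first=0(e) contributes 3

3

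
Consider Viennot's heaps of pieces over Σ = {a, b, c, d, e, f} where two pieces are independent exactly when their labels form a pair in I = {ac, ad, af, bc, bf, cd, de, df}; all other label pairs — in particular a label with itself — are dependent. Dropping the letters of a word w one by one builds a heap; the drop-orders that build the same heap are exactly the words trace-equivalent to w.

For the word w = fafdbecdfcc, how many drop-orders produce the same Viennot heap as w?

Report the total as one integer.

drop 0:f onto floor
drop 1:a onto floor
drop 2:f onto {0:f}
drop 3:d onto floor
drop 4:b onto {1:a, 3:d}
drop 5:e onto {2:f, 4:b}
drop 6:c onto {5:e}
drop 7:d onto {4:b}
drop 8:f onto {6:c}
drop 9:c onto {8:f}
drop 10:c onto {9:c}
ground layer = {0:f, 1:a, 3:d}
drop-orders for the pieces not yet dropped (sum over which currently-grounded one goes next):
  1 to go: {7} 1  {10} 1
  2 to go: {7,10} 2  {9,10} 1
  3 to go: {7,9,10} 3  {8,9,10} 1
  4 to go: {6,8,9,10} 1  {7,8,9,10} 4
  5 to go: {5,6,8,9,10} 1  {6,7,8,9,10} 5
  6 to go: {2,5,6,8,9,10} 1  {5,6,7,8,9,10} 6
  7 to go: {0,2,5,6,8,9,10} 1  {2,5,6,7,8,9,10} 7  {4,5,6,7,8,9,10} 6
  8 to go: {0,2,5,6,7,8,9,10} 8  {1,4,5,6,7,8,9,10} 6  {2,4,5,6,7,8,9,10} 13  {3,4,5,6,7,8,9,10} 6
  9 to go: {0,2,4,5,6,7,8,9,10} 21  {1,2,4,5,6,7,8,9,10} 19  {1,3,4,5,6,7,8,9,10} 12  {2,3,4,5,6,7,8,9,10} 19
  if 0:f drops first: 50 orders
  if 1:a drops first: 40 orders
  if 3:d drops first: 40 orders
heap linearizations: 130

130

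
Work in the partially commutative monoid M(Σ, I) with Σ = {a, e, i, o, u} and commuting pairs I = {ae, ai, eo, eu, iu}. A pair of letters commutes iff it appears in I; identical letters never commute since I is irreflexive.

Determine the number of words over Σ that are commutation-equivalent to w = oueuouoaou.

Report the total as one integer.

0(o) covers ∅
1(u) covers 0:o
2(e) covers ∅
3(u) covers 1:u
4(o) covers 3:u
5(u) covers 4:o
6(o) covers 5:u
7(a) covers 6:o
8(o) covers 7:a
9(u) covers 8:o
floor of heap: 0:o, 2:e
completions by unplaced set U, small U first (add the entries for U minus each lowest piece of U):
  |U|=1: {2}:1  {9}:1
  |U|=2: {2,9}:2  {8,9}:1
  |U|=3: {2,8,9}:3  {7,8,9}:1
  |U|=4: {2,7,8,9}:4  {6,7,8,9}:1
  |U|=5: {2,6,7,8,9}:5  {5,6,7,8,9}:1
  |U|=6: {2,5,6,7,8,9}:6  {4,5,6,7,8,9}:1
  |U|=7: {2,4,5,6,7,8,9}:7  {3,4,5,6,7,8,9}:1
  |U|=8: {1,3,4,5,6,7,8,9}:1  {2,3,4,5,6,7,8,9}:8
  start at 0(o): 9
  start at 2(e): 1
sum over floor = 10

10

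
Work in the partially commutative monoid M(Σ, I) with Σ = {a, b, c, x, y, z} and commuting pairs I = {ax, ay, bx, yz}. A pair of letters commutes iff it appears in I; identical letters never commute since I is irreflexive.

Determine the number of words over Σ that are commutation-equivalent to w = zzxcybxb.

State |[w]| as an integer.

0(z) covers ∅
1(z) covers 0:z
2(x) covers 1:z
3(c) covers 2:x
4(y) covers 3:c
5(b) covers 4:y
6(x) covers 4:y
7(b) covers 5:b
floor of heap: 0:z
completions by unplaced set U, small U first (add the entries for U minus each lowest piece of U):
  |U|=1: {6}:1  {7}:1
  |U|=2: {5,7}:1  {6,7}:2
  |U|=3: {5,6,7}:3
  |U|=4: {4,5,6,7}:3
  |U|=5: {3,4,5,6,7}:3
  |U|=6: {2,3,4,5,6,7}:3
  start at 0(z): 3

3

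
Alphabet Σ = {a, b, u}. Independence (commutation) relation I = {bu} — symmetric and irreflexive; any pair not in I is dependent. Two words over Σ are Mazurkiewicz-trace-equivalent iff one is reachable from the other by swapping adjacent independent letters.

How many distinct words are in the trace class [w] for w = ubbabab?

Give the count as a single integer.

0(u) covers ∅
1(b) covers ∅
2(b) covers 1:b
3(a) covers 0:u, 2:b
4(b) covers 3:a
5(a) covers 4:b
6(b) covers 5:a
floor of heap: 0:u, 1:b
completions by unplaced set U, small U first (add the entries for U minus each lowest piece of U):
  |U|=1: {6}:1
  |U|=2: {5,6}:1
  |U|=3: {4,5,6}:1
  |U|=4: {3,4,5,6}:1
  |U|=5: {0,3,4,5,6}:1  {2,3,4,5,6}:1
  start at 0(u): 1
  start at 1(b): 2
sum over floor = 3

3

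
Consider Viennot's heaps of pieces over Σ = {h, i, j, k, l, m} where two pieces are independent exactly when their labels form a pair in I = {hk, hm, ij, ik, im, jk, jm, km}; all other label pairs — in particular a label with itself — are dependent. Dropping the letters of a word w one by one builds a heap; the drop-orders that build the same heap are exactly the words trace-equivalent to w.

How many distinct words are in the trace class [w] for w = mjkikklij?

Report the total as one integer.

240

0(m) covers ∅
1(j) covers ∅
2(k) covers ∅
3(i) covers ∅
4(k) covers 2:k
5(k) covers 4:k
6(l) covers 0:m, 1:j, 3:i, 5:k
7(i) covers 6:l
8(j) covers 6:l
floor of heap: 0:m, 1:j, 2:k, 3:i
completions by unplaced set U, small U first (add the entries for U minus each lowest piece of U):
  |U|=1: {7}:1  {8}:1
  |U|=2: {7,8}:2
  |U|=3: {6,7,8}:2
  |U|=4: {0,6,7,8}:2  {1,6,7,8}:2  {3,6,7,8}:2  {5,6,7,8}:2
  |U|=5: {0,1,6,7,8}:4  {0,3,6,7,8}:4  {0,5,6,7,8}:4  {1,3,6,7,8}:4  {1,5,6,7,8}:4  {3,5,6,7,8}:4  {4,5,6,7,8}:2
  |U|=6: {0,1,3,6,7,8}:12  {0,1,5,6,7,8}:12  {0,3,5,6,7,8}:12  {0,4,5,6,7,8}:6  {1,3,5,6,7,8}:12  {1,4,5,6,7,8}:6  {2,4,5,6,7,8}:2  {3,4,5,6,7,8}:6
  |U|=7: {0,1,3,5,6,7,8}:48  {0,1,4,5,6,7,8}:24  {0,2,4,5,6,7,8}:8  {0,3,4,5,6,7,8}:24  {1,2,4,5,6,7,8}:8  {1,3,4,5,6,7,8}:24  {2,3,4,5,6,7,8}:8
  start at 0(m): 40
  start at 1(j): 40
  start at 2(k): 120
  start at 3(i): 40
sum over floor = 240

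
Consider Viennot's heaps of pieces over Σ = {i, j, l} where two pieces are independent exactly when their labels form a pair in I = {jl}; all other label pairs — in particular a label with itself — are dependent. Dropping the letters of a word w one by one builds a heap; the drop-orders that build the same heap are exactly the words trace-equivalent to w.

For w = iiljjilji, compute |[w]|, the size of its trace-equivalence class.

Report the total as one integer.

#0=i has no predecessor
#1=i depends on [0:i]
#2=l depends on [1:i]
#3=j depends on [1:i]
#4=j depends on [3:j]
#5=i depends on [2:l, 4:j]
#6=l depends on [5:i]
#7=j depends on [5:i]
#8=i depends on [6:l, 7:j]
sources: [0:i]
N(rest) = Σ N(rest − s) over sources s of rest; N(one piece) = 1:
  size 1 → [8]=1
  size 2 → [6,8]=1  [7,8]=1
  size 3 → [6,7,8]=2
  size 4 → [5,6,7,8]=2
  size 5 → [2,5,6,7,8]=2  [4,5,6,7,8]=2
  size 6 → [2,4,5,6,7,8]=4  [3,4,5,6,7,8]=2
  size 7 → [2,3,4,5,6,7,8]=6
  first=0(i) contributes 6

6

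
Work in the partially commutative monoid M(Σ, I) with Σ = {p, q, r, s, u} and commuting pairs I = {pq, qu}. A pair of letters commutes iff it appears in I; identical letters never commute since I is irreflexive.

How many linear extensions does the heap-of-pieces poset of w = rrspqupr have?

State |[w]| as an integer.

0(r) covers ∅
1(r) covers 0:r
2(s) covers 1:r
3(p) covers 2:s
4(q) covers 2:s
5(u) covers 3:p
6(p) covers 5:u
7(r) covers 4:q, 6:p
floor of heap: 0:r
completions by unplaced set U, small U first (add the entries for U minus each lowest piece of U):
  |U|=1: {7}:1
  |U|=2: {4,7}:1  {6,7}:1
  |U|=3: {4,6,7}:2  {5,6,7}:1
  |U|=4: {3,5,6,7}:1  {4,5,6,7}:3
  |U|=5: {3,4,5,6,7}:4
  |U|=6: {2,3,4,5,6,7}:4
  start at 0(r): 4

4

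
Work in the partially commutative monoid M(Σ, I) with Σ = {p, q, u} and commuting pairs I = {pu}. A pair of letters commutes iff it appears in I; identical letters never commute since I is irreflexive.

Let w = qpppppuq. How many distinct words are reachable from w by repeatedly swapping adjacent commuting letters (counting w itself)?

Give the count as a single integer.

6

piece 0:q — minimal
piece 1:p rests on {0:q}
piece 2:p rests on {1:p}
piece 3:p rests on {2:p}
piece 4:p rests on {3:p}
piece 5:p rests on {4:p}
piece 6:u rests on {0:q}
piece 7:q rests on {5:p, 6:u}
minimal pieces: {0:q}
ways to finish when only these pieces remain (= sum over removing one remaining piece with nothing left below it):
  1 left: {7}→1
  2 left: {5,7}→1  {6,7}→1
  3 left: {4,5,7}→1  {5,6,7}→2
  4 left: {3,4,5,7}→1  {4,5,6,7}→3
  5 left: {2,3,4,5,7}→1  {3,4,5,6,7}→4
  6 left: {1,2,3,4,5,7}→1  {2,3,4,5,6,7}→5
  placing 0:q first → 6 extensions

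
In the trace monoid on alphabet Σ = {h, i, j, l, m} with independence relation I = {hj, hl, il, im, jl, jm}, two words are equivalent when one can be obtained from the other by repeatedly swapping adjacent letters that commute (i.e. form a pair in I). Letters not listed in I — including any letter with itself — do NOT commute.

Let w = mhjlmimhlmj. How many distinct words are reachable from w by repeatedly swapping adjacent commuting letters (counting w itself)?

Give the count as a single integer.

drop 0:m onto floor
drop 1:h onto {0:m}
drop 2:j onto floor
drop 3:l onto {0:m}
drop 4:m onto {1:h, 3:l}
drop 5:i onto {1:h, 2:j}
drop 6:m onto {4:m}
drop 7:h onto {5:i, 6:m}
drop 8:l onto {6:m}
drop 9:m onto {7:h, 8:l}
drop 10:j onto {5:i}
ground layer = {0:m, 2:j}
drop-orders for the pieces not yet dropped (sum over which currently-grounded one goes next):
  1 to go: {9} 1  {10} 1
  2 to go: {7,9} 1  {8,9} 1  {9,10} 2
  3 to go: {7,8,9} 2  {7,9,10} 3  {8,9,10} 3
  4 to go: {5,7,9,10} 3  {6,7,8,9} 2  {7,8,9,10} 8
  5 to go: {2,5,7,9,10} 3  {4,6,7,8,9} 2  {5,7,8,9,10} 11  {6,7,8,9,10} 10
  6 to go: {2,5,7,8,9,10} 14  {3,4,6,7,8,9} 2  {4,6,7,8,9,10} 12  {5,6,7,8,9,10} 21
  7 to go: {2,5,6,7,8,9,10} 35  {3,4,6,7,8,9,10} 14  {4,5,6,7,8,9,10} 33
  8 to go: {1,4,5,6,7,8,9,10} 33  {2,4,5,6,7,8,9,10} 68  {3,4,5,6,7,8,9,10} 47
  9 to go: {1,2,4,5,6,7,8,9,10} 101  {1,3,4,5,6,7,8,9,10} 80  {2,3,4,5,6,7,8,9,10} 115
  if 0:m drops first: 296 orders
  if 2:j drops first: 80 orders
heap linearizations: 376

376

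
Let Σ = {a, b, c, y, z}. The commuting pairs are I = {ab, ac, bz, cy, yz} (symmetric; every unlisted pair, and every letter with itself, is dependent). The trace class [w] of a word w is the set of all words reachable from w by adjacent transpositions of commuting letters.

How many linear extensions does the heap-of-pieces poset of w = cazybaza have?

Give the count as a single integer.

23

piece 0:c — minimal
piece 1:a — minimal
piece 2:z rests on {0:c, 1:a}
piece 3:y rests on {1:a}
piece 4:b rests on {0:c, 3:y}
piece 5:a rests on {2:z, 3:y}
piece 6:z rests on {5:a}
piece 7:a rests on {6:z}
minimal pieces: {0:c, 1:a}
ways to finish when only these pieces remain (= sum over removing one remaining piece with nothing left below it):
  1 left: {4}→1  {7}→1
  2 left: {4,7}→2  {6,7}→1
  3 left: {4,6,7}→3  {5,6,7}→1
  4 left: {2,5,6,7}→1  {4,5,6,7}→4
  5 left: {2,4,5,6,7}→5  {3,4,5,6,7}→4
  6 left: {0,2,4,5,6,7}→5  {2,3,4,5,6,7}→9
  placing 0:c first → 9 extensions
  placing 1:a first → 14 extensions
total linear extensions = 23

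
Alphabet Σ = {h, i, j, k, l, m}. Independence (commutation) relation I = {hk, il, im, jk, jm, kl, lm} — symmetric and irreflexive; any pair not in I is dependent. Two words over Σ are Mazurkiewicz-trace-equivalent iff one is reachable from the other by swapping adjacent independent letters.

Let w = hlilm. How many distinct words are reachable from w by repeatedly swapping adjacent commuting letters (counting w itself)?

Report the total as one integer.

12

0(h) covers ∅
1(l) covers 0:h
2(i) covers 0:h
3(l) covers 1:l
4(m) covers 0:h
floor of heap: 0:h
completions by unplaced set U, small U first (add the entries for U minus each lowest piece of U):
  |U|=1: {2}:1  {3}:1  {4}:1
  |U|=2: {1,3}:1  {2,3}:2  {2,4}:2  {3,4}:2
  |U|=3: {1,2,3}:3  {1,3,4}:3  {2,3,4}:6
  start at 0(h): 12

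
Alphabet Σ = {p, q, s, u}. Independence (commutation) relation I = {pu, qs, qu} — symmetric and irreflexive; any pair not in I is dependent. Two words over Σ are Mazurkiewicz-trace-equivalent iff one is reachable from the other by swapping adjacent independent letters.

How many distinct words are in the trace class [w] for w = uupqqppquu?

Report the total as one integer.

210

0(u) covers ∅
1(u) covers 0:u
2(p) covers ∅
3(q) covers 2:p
4(q) covers 3:q
5(p) covers 4:q
6(p) covers 5:p
7(q) covers 6:p
8(u) covers 1:u
9(u) covers 8:u
floor of heap: 0:u, 2:p
completions by unplaced set U, small U first (add the entries for U minus each lowest piece of U):
  |U|=1: {7}:1  {9}:1
  |U|=2: {6,7}:1  {7,9}:2  {8,9}:1
  |U|=3: {1,8,9}:1  {5,6,7}:1  {6,7,9}:3  {7,8,9}:3
  |U|=4: {0,1,8,9}:1  {1,7,8,9}:4  {4,5,6,7}:1  {5,6,7,9}:4  {6,7,8,9}:6
  |U|=5: {0,1,7,8,9}:5  {1,6,7,8,9}:10  {3,4,5,6,7}:1  {4,5,6,7,9}:5  {5,6,7,8,9}:10
  |U|=6: {0,1,6,7,8,9}:15  {1,5,6,7,8,9}:20  {2,3,4,5,6,7}:1  {3,4,5,6,7,9}:6  {4,5,6,7,8,9}:15
  |U|=7: {0,1,5,6,7,8,9}:35  {1,4,5,6,7,8,9}:35  {2,3,4,5,6,7,9}:7  {3,4,5,6,7,8,9}:21
  |U|=8: {0,1,4,5,6,7,8,9}:70  {1,3,4,5,6,7,8,9}:56  {2,3,4,5,6,7,8,9}:28
  start at 0(u): 84
  start at 2(p): 126
sum over floor = 210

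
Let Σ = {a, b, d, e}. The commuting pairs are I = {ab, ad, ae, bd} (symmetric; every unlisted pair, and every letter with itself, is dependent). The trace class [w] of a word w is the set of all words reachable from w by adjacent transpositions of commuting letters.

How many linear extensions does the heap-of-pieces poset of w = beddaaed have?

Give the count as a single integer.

28

#0=b has no predecessor
#1=e depends on [0:b]
#2=d depends on [1:e]
#3=d depends on [2:d]
#4=a has no predecessor
#5=a depends on [4:a]
#6=e depends on [3:d]
#7=d depends on [6:e]
sources: [0:b, 4:a]
N(rest) = Σ N(rest − s) over sources s of rest; N(one piece) = 1:
  size 1 → [5]=1  [7]=1
  size 2 → [4,5]=1  [5,7]=2  [6,7]=1
  size 3 → [3,6,7]=1  [4,5,7]=3  [5,6,7]=3
  size 4 → [2,3,6,7]=1  [3,5,6,7]=4  [4,5,6,7]=6
  size 5 → [1,2,3,6,7]=1  [2,3,5,6,7]=5  [3,4,5,6,7]=10
  size 6 → [0,1,2,3,6,7]=1  [1,2,3,5,6,7]=6  [2,3,4,5,6,7]=15
  first=0(b) contributes 21
  first=4(a) contributes 7
|[w]| = 28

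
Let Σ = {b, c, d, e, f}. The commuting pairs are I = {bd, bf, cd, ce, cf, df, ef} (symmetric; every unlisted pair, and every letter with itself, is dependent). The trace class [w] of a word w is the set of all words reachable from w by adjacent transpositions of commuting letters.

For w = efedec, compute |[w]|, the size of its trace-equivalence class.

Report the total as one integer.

#0=e has no predecessor
#1=f has no predecessor
#2=e depends on [0:e]
#3=d depends on [2:e]
#4=e depends on [3:d]
#5=c has no predecessor
sources: [0:e, 1:f, 5:c]
N(rest) = Σ N(rest − s) over sources s of rest; N(one piece) = 1:
  size 1 → [1]=1  [4]=1  [5]=1
  size 2 → [1,4]=2  [1,5]=2  [3,4]=1  [4,5]=2
  size 3 → [1,3,4]=3  [1,4,5]=6  [2,3,4]=1  [3,4,5]=3
  size 4 → [0,2,3,4]=1  [1,2,3,4]=4  [1,3,4,5]=12  [2,3,4,5]=4
  first=0(e) contributes 20
  first=1(f) contributes 5
  first=5(c) contributes 5
|[w]| = 30

30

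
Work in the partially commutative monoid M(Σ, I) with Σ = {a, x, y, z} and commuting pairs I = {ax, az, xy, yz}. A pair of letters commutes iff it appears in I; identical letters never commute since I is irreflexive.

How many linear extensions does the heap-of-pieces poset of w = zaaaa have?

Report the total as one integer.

#0=z has no predecessor
#1=a has no predecessor
#2=a depends on [1:a]
#3=a depends on [2:a]
#4=a depends on [3:a]
sources: [0:z, 1:a]
N(rest) = Σ N(rest − s) over sources s of rest; N(one piece) = 1:
  size 1 → [0]=1  [4]=1
  size 2 → [0,4]=2  [3,4]=1
  size 3 → [0,3,4]=3  [2,3,4]=1
  first=0(z) contributes 1
  first=1(a) contributes 4
|[w]| = 5

5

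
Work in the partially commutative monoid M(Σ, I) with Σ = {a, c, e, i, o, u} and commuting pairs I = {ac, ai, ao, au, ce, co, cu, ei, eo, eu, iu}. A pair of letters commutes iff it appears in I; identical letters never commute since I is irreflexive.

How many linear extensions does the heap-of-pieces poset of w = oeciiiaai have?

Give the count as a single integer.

piece 0:o — minimal
piece 1:e — minimal
piece 2:c — minimal
piece 3:i rests on {0:o, 2:c}
piece 4:i rests on {3:i}
piece 5:i rests on {4:i}
piece 6:a rests on {1:e}
piece 7:a rests on {6:a}
piece 8:i rests on {5:i}
minimal pieces: {0:o, 1:e, 2:c}
ways to finish when only these pieces remain (= sum over removing one remaining piece with nothing left below it):
  1 left: {7}→1  {8}→1
  2 left: {5,8}→1  {6,7}→1  {7,8}→2
  3 left: {1,6,7}→1  {4,5,8}→1  {5,7,8}→3  {6,7,8}→3
  4 left: {1,6,7,8}→4  {3,4,5,8}→1  {4,5,7,8}→4  {5,6,7,8}→6
  5 left: {0,3,4,5,8}→1  {1,5,6,7,8}→10  {2,3,4,5,8}→1  {3,4,5,7,8}→5  {4,5,6,7,8}→10
  6 left: {0,2,3,4,5,8}→2  {0,3,4,5,7,8}→6  {1,4,5,6,7,8}→20  {2,3,4,5,7,8}→6  {3,4,5,6,7,8}→15
  7 left: {0,2,3,4,5,7,8}→14  {0,3,4,5,6,7,8}→21  {1,3,4,5,6,7,8}→35  {2,3,4,5,6,7,8}→21
  placing 0:o first → 56 extensions
  placing 1:e first → 56 extensions
  placing 2:c first → 56 extensions
total linear extensions = 168

168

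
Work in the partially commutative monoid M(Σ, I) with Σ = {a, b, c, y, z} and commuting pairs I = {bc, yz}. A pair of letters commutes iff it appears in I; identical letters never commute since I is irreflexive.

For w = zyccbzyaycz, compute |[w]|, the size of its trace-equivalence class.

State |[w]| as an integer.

piece 0:z — minimal
piece 1:y — minimal
piece 2:c rests on {0:z, 1:y}
piece 3:c rests on {2:c}
piece 4:b rests on {0:z, 1:y}
piece 5:z rests on {3:c, 4:b}
piece 6:y rests on {3:c, 4:b}
piece 7:a rests on {5:z, 6:y}
piece 8:y rests on {7:a}
piece 9:c rests on {8:y}
piece 10:z rests on {9:c}
minimal pieces: {0:z, 1:y}
ways to finish when only these pieces remain (= sum over removing one remaining piece with nothing left below it):
  1 left: {10}→1
  2 left: {9,10}→1
  3 left: {8,9,10}→1
  4 left: {7,8,9,10}→1
  5 left: {5,7,8,9,10}→1  {6,7,8,9,10}→1
  6 left: {5,6,7,8,9,10}→2
  7 left: {3,5,6,7,8,9,10}→2  {4,5,6,7,8,9,10}→2
  8 left: {2,3,5,6,7,8,9,10}→2  {3,4,5,6,7,8,9,10}→4
  9 left: {2,3,4,5,6,7,8,9,10}→6
  placing 0:z first → 6 extensions
  placing 1:y first → 6 extensions
total linear extensions = 12

12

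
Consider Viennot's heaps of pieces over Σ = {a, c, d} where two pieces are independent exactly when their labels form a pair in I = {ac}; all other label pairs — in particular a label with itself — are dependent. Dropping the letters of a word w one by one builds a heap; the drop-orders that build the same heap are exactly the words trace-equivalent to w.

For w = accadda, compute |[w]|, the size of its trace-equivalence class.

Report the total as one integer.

piece 0:a — minimal
piece 1:c — minimal
piece 2:c rests on {1:c}
piece 3:a rests on {0:a}
piece 4:d rests on {2:c, 3:a}
piece 5:d rests on {4:d}
piece 6:a rests on {5:d}
minimal pieces: {0:a, 1:c}
ways to finish when only these pieces remain (= sum over removing one remaining piece with nothing left below it):
  1 left: {6}→1
  2 left: {5,6}→1
  3 left: {4,5,6}→1
  4 left: {2,4,5,6}→1  {3,4,5,6}→1
  5 left: {0,3,4,5,6}→1  {1,2,4,5,6}→1  {2,3,4,5,6}→2
  placing 0:a first → 3 extensions
  placing 1:c first → 3 extensions
total linear extensions = 6

6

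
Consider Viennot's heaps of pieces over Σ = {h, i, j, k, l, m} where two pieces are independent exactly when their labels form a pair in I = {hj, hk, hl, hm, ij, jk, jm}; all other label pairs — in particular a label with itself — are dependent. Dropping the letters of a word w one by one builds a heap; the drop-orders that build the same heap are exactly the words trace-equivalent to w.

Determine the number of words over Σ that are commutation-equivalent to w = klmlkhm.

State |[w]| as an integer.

piece 0:k — minimal
piece 1:l rests on {0:k}
piece 2:m rests on {1:l}
piece 3:l rests on {2:m}
piece 4:k rests on {3:l}
piece 5:h — minimal
piece 6:m rests on {4:k}
minimal pieces: {0:k, 5:h}
ways to finish when only these pieces remain (= sum over removing one remaining piece with nothing left below it):
  1 left: {5}→1  {6}→1
  2 left: {4,6}→1  {5,6}→2
  3 left: {3,4,6}→1  {4,5,6}→3
  4 left: {2,3,4,6}→1  {3,4,5,6}→4
  5 left: {1,2,3,4,6}→1  {2,3,4,5,6}→5
  placing 0:k first → 6 extensions
  placing 5:h first → 1 extensions
total linear extensions = 7

7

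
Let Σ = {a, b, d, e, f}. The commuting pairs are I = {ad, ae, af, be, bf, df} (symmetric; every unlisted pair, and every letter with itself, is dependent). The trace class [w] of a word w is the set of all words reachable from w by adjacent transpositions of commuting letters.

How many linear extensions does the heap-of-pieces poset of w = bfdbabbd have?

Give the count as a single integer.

drop 0:b onto floor
drop 1:f onto floor
drop 2:d onto {0:b}
drop 3:b onto {2:d}
drop 4:a onto {3:b}
drop 5:b onto {4:a}
drop 6:b onto {5:b}
drop 7:d onto {6:b}
ground layer = {0:b, 1:f}
drop-orders for the pieces not yet dropped (sum over which currently-grounded one goes next):
  1 to go: {1} 1  {7} 1
  2 to go: {1,7} 2  {6,7} 1
  3 to go: {1,6,7} 3  {5,6,7} 1
  4 to go: {1,5,6,7} 4  {4,5,6,7} 1
  5 to go: {1,4,5,6,7} 5  {3,4,5,6,7} 1
  6 to go: {1,3,4,5,6,7} 6  {2,3,4,5,6,7} 1
  if 0:b drops first: 7 orders
  if 1:f drops first: 1 orders
heap linearizations: 8

8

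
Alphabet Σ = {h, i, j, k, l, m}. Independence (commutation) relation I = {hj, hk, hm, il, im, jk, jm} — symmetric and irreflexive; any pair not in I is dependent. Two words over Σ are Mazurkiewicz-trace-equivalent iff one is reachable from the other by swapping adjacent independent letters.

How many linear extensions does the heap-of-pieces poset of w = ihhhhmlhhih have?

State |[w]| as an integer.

piece 0:i — minimal
piece 1:h rests on {0:i}
piece 2:h rests on {1:h}
piece 3:h rests on {2:h}
piece 4:h rests on {3:h}
piece 5:m — minimal
piece 6:l rests on {4:h, 5:m}
piece 7:h rests on {6:l}
piece 8:h rests on {7:h}
piece 9:i rests on {8:h}
piece 10:h rests on {9:i}
minimal pieces: {0:i, 5:m}
ways to finish when only these pieces remain (= sum over removing one remaining piece with nothing left below it):
  1 left: {10}→1
  2 left: {9,10}→1
  3 left: {8,9,10}→1
  4 left: {7,8,9,10}→1
  5 left: {6,7,8,9,10}→1
  6 left: {4,6,7,8,9,10}→1  {5,6,7,8,9,10}→1
  7 left: {3,4,6,7,8,9,10}→1  {4,5,6,7,8,9,10}→2
  8 left: {2,3,4,6,7,8,9,10}→1  {3,4,5,6,7,8,9,10}→3
  9 left: {1,2,3,4,6,7,8,9,10}→1  {2,3,4,5,6,7,8,9,10}→4
  placing 0:i first → 5 extensions
  placing 5:m first → 1 extensions
total linear extensions = 6

6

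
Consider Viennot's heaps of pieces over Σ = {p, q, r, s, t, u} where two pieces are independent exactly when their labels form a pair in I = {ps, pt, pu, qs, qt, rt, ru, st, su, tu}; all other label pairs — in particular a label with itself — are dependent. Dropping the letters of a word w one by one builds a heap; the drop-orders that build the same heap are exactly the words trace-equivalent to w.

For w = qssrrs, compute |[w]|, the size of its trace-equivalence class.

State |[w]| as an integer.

drop 0:q onto floor
drop 1:s onto floor
drop 2:s onto {1:s}
drop 3:r onto {0:q, 2:s}
drop 4:r onto {3:r}
drop 5:s onto {4:r}
ground layer = {0:q, 1:s}
drop-orders for the pieces not yet dropped (sum over which currently-grounded one goes next):
  1 to go: {5} 1
  2 to go: {4,5} 1
  3 to go: {3,4,5} 1
  4 to go: {0,3,4,5} 1  {2,3,4,5} 1
  if 0:q drops first: 1 orders
  if 1:s drops first: 2 orders
heap linearizations: 3

3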